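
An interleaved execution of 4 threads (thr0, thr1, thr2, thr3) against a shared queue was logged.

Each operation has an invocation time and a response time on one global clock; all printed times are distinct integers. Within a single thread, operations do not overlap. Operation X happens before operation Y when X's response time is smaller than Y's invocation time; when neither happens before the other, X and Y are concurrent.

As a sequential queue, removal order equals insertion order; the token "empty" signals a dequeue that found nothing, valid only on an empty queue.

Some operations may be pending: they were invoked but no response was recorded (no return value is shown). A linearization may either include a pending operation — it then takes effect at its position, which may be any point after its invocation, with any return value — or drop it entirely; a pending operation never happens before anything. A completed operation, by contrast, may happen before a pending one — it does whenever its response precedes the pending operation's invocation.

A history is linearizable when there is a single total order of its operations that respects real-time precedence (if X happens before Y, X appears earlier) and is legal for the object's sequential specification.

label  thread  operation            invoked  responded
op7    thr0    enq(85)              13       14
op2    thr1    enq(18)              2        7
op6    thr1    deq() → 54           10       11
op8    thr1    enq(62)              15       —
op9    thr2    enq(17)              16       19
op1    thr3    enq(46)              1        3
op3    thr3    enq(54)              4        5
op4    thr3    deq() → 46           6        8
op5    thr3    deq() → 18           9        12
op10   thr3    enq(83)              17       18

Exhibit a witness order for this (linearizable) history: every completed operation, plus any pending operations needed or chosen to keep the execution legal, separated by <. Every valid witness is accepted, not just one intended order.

step 1: op1 enq(46) — queue <46>
step 2: op2 enq(18) — queue <46,18>
step 3: op3 enq(54) — queue <46,18,54>
step 4: op4 deq() → 46 — queue <18,54>
step 5: op5 deq() → 18 — queue <54>
step 6: op6 deq() → 54 — queue <>
step 7: op7 enq(85) — queue <85>
step 8: op8 enq(62) (pending, included) — queue <85,62>
step 9: op9 enq(17) — queue <85,62,17>
step 10: op10 enq(83) — queue <85,62,17,83>

op1 < op2 < op3 < op4 < op5 < op6 < op7 < op8 < op9 < op10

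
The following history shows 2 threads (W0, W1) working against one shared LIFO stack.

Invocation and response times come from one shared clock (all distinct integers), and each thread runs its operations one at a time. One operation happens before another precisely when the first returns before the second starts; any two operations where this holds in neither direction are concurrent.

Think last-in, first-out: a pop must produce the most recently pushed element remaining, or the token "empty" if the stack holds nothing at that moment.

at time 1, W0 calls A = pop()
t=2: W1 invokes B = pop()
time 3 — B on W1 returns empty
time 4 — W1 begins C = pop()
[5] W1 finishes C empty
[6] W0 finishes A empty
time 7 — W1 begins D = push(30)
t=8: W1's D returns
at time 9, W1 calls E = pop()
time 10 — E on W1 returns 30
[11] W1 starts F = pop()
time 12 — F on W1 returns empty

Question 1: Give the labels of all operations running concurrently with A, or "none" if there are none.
concurrent with A ([1,6]): every op whose interval crosses 1..6
B [2,3]: concurrent
C [4,5]: concurrent
D [7,8]: after
E [9,10]: after
F [11,12]: after

B, C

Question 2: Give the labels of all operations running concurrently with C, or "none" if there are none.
C spans [4,5]; an op avoiding the whole window 4..5 is ordered, any other is concurrent
A [1,6]: concurrent
B [2,3]: before
D [7,8]: after
E [9,10]: after
F [11,12]: after

A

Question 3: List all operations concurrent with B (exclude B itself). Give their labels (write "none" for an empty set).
B spans [2,3]: anything still running between times 2 and 3 counts as concurrent
A [1,6]: concurrent
C [4,5]: after
D [7,8]: after
E [9,10]: after
F [11,12]: after

A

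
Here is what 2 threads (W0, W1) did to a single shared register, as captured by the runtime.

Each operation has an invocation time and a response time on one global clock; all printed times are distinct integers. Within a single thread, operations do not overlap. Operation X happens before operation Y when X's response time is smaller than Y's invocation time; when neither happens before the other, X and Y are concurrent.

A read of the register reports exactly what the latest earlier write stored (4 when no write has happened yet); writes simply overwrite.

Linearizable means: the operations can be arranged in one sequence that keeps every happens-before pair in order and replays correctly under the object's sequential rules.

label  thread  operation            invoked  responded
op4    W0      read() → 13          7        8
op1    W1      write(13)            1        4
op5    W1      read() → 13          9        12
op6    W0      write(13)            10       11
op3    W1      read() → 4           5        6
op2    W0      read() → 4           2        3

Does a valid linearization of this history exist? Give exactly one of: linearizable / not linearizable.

events 1..5 are fine; event 6 — the response of op3 at time 6 — makes the prefix non-linearizable
no legal order exists: 2 real-time-consistent candidates over 3 completed register operations, all rejected
for example op1, op2, op3 fails at step 2: op2 read() → 4 is not legal there
for example op2, op1, op3 fails at step 3: op3 read() → 4 is not legal there

not linearizable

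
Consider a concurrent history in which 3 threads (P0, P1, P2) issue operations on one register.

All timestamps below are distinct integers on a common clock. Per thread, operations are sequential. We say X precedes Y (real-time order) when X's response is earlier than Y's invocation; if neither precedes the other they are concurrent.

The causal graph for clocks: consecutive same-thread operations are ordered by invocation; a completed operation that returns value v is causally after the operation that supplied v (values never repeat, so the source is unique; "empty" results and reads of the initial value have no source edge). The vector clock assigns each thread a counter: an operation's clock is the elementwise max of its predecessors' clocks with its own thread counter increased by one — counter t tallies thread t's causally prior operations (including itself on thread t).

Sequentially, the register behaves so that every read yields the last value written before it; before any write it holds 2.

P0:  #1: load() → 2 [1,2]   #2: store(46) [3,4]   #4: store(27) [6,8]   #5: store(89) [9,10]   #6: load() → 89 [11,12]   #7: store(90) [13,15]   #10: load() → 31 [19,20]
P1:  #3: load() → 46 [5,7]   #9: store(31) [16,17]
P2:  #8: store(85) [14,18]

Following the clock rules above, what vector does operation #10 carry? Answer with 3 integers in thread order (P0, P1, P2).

root op #8, invoked 14: fresh clock plus P2's own tick → (0, 0, 1)
root op #1, invoked 1: fresh clock plus P0's own tick → (1, 0, 0)
merge at #2 (invoked 3): VC(#1)=(1, 0, 0), own-thread bump on P0 → (2, 0, 0)
merge at #3 (invoked 5): VC(#2)=(2, 0, 0), own-thread bump on P1 → (2, 1, 0)
merge at #4 (invoked 6): VC(#2)=(2, 0, 0), own-thread bump on P0 → (3, 0, 0)
merge at #9 (invoked 16): VC(#3)=(2, 1, 0), own-thread bump on P1 → (2, 2, 0)
merge at #5 (invoked 9): VC(#4)=(3, 0, 0), own-thread bump on P0 → (4, 0, 0)
merge at #6 (invoked 11): VC(#5)=(4, 0, 0), own-thread bump on P0 → (5, 0, 0)
merge at #7 (invoked 13): VC(#6)=(5, 0, 0), own-thread bump on P0 → (6, 0, 0)
merge at #10 (invoked 19): VC(#7)=(6, 0, 0), VC(#9)=(2, 2, 0), own-thread bump on P0 → (7, 2, 0)
target: VC(#10) = (7, 2, 0)

(7, 2, 0)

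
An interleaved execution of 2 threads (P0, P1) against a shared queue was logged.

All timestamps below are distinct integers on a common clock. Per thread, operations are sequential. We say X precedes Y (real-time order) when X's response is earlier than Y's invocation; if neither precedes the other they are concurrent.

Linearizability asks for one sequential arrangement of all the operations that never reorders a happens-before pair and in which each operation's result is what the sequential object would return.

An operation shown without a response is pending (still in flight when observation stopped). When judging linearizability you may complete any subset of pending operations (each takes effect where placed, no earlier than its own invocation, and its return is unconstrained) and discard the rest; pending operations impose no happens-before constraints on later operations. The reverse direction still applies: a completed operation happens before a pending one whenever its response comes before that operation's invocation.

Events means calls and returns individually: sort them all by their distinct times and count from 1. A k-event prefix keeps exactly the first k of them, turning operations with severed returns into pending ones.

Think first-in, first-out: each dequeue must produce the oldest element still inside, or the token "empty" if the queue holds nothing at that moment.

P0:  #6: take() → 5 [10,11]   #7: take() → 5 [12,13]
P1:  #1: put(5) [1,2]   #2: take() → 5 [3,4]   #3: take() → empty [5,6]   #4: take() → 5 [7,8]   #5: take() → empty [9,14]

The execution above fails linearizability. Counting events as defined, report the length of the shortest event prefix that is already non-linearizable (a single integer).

events 1..7 are linearizable; a witness order is #1, #2, #3:
step 1: #1 put(5) — queue <5>
step 2: #2 take() → 5 — queue <>
step 3: #3 take() → empty — queue <>
at event 8 (#4's time-8 response) nothing linearizes any more
take #1, #2, #3, #4: step 4 already fails, because #4 take() → 5 cannot occur there

8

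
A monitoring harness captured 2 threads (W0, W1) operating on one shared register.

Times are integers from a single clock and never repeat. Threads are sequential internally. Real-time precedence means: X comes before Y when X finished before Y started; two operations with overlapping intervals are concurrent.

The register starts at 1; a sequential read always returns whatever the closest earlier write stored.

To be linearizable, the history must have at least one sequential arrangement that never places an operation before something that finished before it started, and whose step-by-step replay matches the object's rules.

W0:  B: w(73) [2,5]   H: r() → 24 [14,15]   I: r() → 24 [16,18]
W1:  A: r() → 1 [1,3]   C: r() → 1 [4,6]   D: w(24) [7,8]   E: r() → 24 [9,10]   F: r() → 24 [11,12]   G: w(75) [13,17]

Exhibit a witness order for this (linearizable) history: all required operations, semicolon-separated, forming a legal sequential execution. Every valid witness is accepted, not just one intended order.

1. A r() → 1, leaving value 1
2. C r() → 1, leaving value 1
3. B w(73), leaving value 73
4. D w(24), leaving value 24
5. E r() → 24, leaving value 24
6. F r() → 24, leaving value 24
7. H r() → 24, leaving value 24
8. I r() → 24, leaving value 24
9. G w(75), leaving value 75

A; C; B; D; E; F; H; I; G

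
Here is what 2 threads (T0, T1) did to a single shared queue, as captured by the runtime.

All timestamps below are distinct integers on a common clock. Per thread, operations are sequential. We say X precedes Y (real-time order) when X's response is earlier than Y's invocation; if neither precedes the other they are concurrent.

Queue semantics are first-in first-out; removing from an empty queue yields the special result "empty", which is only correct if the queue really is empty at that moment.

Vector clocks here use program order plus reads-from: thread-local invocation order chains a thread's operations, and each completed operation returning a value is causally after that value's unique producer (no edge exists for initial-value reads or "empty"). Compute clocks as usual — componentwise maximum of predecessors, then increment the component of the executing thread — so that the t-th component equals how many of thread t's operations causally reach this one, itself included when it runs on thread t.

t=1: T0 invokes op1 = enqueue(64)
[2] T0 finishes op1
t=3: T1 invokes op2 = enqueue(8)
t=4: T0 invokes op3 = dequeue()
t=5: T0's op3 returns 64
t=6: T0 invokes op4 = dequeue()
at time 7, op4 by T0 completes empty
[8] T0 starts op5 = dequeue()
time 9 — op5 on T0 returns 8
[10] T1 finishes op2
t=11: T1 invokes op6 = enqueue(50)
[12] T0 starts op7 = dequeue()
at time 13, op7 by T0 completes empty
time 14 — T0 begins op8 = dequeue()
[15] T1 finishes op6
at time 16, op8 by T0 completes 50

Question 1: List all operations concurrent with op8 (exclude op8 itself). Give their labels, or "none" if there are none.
op6

concurrent with op8 ([14,16]): every op whose interval crosses 14..16
op1 [1,2]: before
op2 [3,10]: before
op3 [4,5]: before
op4 [6,7]: before
op5 [8,9]: before
op6 [11,15]: concurrent
op7 [12,13]: before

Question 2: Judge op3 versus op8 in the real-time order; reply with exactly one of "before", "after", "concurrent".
before

op3 spans [4,5], op8 spans [14,16]
resp(op3)=5 < inv(op8)=14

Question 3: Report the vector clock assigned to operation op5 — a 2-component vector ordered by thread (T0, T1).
(4, 1)

invoked at 3, op2 has no predecessors; its own T1 bump gives (0, 1)
invoked at 1, op1 has no predecessors; its own T0 bump gives (1, 0)
from VC(op2)=(0, 1), op6 (invoked 11) maxes components and bumps T1 → (0, 2)
from VC(op1)=(1, 0), op3 (invoked 4) maxes components and bumps T0 → (2, 0)
from VC(op3)=(2, 0), op4 (invoked 6) maxes components and bumps T0 → (3, 0)
from VC(op2)=(0, 1), VC(op4)=(3, 0), op5 (invoked 8) maxes components and bumps T0 → (4, 1)
from VC(op5)=(4, 1), op7 (invoked 12) maxes components and bumps T0 → (5, 1)
from VC(op6)=(0, 2), VC(op7)=(5, 1), op8 (invoked 14) maxes components and bumps T0 → (6, 2)
target: VC(op5) = (4, 1)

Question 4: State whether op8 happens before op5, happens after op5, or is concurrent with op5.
after

op8 spans [14,16], op5 spans [8,9]
resp(op5)=9 < inv(op8)=14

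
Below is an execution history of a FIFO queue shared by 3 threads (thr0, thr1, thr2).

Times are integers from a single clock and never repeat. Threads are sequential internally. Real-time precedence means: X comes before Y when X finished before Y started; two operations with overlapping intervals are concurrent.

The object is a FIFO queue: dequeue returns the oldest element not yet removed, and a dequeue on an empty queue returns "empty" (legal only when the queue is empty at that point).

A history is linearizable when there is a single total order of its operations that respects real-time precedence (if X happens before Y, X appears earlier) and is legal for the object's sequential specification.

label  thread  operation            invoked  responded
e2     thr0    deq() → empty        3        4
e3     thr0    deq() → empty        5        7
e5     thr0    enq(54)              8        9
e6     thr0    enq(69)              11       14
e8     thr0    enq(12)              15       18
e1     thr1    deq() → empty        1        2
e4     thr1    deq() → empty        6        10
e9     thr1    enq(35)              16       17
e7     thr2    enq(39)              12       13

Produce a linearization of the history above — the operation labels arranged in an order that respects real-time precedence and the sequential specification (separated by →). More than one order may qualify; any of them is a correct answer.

1. e1 deq() → empty, leaving queue <>
2. e2 deq() → empty, leaving queue <>
3. e3 deq() → empty, leaving queue <>
4. e4 deq() → empty, leaving queue <>
5. e5 enq(54), leaving queue <54>
6. e6 enq(69), leaving queue <54,69>
7. e7 enq(39), leaving queue <54,69,39>
8. e8 enq(12), leaving queue <54,69,39,12>
9. e9 enq(35), leaving queue <54,69,39,12,35>

e1 → e2 → e3 → e4 → e5 → e6 → e7 → e8 → e9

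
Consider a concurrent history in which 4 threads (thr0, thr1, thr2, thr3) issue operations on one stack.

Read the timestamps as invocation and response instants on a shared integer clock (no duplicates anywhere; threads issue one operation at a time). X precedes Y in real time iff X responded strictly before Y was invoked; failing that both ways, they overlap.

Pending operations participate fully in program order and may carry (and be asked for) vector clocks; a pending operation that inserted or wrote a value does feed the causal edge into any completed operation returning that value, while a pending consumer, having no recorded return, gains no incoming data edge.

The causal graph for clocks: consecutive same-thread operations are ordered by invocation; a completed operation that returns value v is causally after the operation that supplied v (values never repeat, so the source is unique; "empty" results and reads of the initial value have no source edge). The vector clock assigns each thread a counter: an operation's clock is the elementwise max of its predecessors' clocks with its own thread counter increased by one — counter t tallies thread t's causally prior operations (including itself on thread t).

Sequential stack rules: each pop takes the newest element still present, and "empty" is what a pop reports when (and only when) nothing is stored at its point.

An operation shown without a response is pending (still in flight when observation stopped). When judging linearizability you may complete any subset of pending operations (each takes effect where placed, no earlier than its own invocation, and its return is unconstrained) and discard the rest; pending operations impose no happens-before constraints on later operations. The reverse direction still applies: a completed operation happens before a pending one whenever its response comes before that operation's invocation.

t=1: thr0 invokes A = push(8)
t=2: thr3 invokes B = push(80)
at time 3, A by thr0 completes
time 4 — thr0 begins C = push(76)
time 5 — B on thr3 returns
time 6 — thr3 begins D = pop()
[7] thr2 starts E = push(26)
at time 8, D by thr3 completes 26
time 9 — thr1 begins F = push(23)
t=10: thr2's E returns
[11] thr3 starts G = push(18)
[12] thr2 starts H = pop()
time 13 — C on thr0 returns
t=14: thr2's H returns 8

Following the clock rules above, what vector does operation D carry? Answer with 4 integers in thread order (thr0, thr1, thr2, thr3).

(0, 0, 1, 2)

invoked at 2, B has no predecessors; its own thr3 bump gives (0, 0, 0, 1)
invoked at 7, E has no predecessors; its own thr2 bump gives (0, 0, 1, 0)
invoked at 9, F has no predecessors; its own thr1 bump gives (0, 1, 0, 0)
invoked at 1, A has no predecessors; its own thr0 bump gives (1, 0, 0, 0)
merge at C (invoked 4): VC(A)=(1, 0, 0, 0), own-thread bump on thr0 → (2, 0, 0, 0)
merge at D (invoked 6): VC(B)=(0, 0, 0, 1), VC(E)=(0, 0, 1, 0), own-thread bump on thr3 → (0, 0, 1, 2)
merge at H (invoked 12): VC(A)=(1, 0, 0, 0), VC(E)=(0, 0, 1, 0), own-thread bump on thr2 → (1, 0, 2, 0)
merge at G (invoked 11): VC(D)=(0, 0, 1, 2), own-thread bump on thr3 → (0, 0, 1, 3)
target: VC(D) = (0, 0, 1, 2)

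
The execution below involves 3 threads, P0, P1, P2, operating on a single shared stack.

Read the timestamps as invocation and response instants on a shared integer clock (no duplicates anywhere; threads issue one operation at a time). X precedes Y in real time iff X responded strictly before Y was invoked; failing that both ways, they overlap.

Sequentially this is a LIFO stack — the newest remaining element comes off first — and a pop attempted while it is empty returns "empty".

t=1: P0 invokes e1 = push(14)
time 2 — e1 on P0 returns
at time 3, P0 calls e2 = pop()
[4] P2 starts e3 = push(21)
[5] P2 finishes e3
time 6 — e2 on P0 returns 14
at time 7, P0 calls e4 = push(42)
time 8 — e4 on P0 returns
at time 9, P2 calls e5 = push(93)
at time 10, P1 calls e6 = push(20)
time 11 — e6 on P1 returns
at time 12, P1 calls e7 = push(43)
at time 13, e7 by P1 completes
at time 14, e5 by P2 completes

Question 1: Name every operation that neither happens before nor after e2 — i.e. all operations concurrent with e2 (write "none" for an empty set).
Answer: e3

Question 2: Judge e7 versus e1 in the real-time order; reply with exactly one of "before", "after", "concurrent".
Answer: after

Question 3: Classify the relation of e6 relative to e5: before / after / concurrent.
Answer: concurrent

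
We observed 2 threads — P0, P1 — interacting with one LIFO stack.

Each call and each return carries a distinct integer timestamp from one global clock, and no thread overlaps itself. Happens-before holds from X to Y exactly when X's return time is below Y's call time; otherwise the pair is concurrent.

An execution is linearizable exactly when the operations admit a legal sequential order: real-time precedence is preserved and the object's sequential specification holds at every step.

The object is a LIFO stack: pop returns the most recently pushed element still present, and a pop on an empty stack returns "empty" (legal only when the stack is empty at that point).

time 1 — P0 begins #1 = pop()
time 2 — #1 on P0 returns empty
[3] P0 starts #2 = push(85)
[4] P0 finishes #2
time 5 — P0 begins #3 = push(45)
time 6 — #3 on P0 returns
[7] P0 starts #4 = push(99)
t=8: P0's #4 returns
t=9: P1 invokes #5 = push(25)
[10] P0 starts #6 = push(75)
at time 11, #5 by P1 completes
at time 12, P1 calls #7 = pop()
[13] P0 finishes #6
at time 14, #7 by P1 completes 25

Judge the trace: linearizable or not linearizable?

a witness: #1, #2, #3, #4, #5, #7, #6
step 1: #1 pop() → empty — stack <>
step 2: #2 push(85) — stack <85>
step 3: #3 push(45) — stack <85,45>
step 4: #4 push(99) — stack <85,45,99>
step 5: #5 push(25) — stack <85,45,99,25>
step 6: #7 pop() → 25 — stack <85,45,99>
step 7: #6 push(75) — stack <85,45,99,75>

linearizable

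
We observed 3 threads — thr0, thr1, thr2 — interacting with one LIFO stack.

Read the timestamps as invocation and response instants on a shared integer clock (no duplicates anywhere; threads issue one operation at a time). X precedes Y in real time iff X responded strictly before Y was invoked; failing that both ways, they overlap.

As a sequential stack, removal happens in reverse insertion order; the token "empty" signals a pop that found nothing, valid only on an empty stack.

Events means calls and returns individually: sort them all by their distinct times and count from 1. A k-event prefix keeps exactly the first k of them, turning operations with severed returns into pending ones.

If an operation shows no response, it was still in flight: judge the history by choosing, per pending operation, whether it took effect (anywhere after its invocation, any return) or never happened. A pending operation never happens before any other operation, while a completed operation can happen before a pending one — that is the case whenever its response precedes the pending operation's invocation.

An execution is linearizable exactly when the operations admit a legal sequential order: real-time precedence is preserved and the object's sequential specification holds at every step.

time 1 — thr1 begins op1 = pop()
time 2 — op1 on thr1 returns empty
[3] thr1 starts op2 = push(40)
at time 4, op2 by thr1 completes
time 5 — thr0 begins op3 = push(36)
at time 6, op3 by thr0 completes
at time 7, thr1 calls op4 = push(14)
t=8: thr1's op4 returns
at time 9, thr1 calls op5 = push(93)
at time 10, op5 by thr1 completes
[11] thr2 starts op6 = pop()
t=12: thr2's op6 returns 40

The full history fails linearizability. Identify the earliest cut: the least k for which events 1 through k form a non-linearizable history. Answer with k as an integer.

events 1..11 are still linearizable — one witness is op1, op2, op3, op4, op5:
1. op1 pop() → empty, leaving stack <>
2. op2 push(40), leaving stack <40>
3. op3 push(36), leaving stack <40,36>
4. op4 push(14), leaving stack <40,36,14>
5. op5 push(93), leaving stack <40,36,14,93>
at event 12 (op6's time-12 response) nothing linearizes any more
take op1, op2, op3, op4, op5, op6: step 6 already fails, because op6 pop() → 40 cannot occur there

12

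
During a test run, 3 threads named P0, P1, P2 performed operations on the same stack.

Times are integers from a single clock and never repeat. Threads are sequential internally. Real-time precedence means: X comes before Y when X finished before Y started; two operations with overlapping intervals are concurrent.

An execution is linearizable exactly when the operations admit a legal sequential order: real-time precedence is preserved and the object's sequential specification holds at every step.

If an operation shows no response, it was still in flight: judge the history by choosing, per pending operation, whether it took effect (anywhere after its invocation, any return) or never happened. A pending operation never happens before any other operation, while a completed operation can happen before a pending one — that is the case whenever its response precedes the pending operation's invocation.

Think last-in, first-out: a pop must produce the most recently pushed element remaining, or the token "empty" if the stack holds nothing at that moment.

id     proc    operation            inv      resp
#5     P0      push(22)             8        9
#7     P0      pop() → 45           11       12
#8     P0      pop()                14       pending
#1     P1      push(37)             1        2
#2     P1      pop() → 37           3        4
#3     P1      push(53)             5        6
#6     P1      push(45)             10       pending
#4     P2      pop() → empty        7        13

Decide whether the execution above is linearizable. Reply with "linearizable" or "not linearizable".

not linearizable

already the first 13 events (up to #4's response at time 13) admit no linearization; the first 12 still do
the 6 completed operations admit 3 real-time orders; each fails the stack replay
including or dropping the 1 pending operation (#6) in any combination fails
take #1, #2, #3, #4, #5, #7 (pending dropped): step 4 already fails, because #4 pop() → empty cannot occur there
take #1, #2, #3, #5, #4, #7 (pending dropped): step 5 already fails, because #4 pop() → empty cannot occur there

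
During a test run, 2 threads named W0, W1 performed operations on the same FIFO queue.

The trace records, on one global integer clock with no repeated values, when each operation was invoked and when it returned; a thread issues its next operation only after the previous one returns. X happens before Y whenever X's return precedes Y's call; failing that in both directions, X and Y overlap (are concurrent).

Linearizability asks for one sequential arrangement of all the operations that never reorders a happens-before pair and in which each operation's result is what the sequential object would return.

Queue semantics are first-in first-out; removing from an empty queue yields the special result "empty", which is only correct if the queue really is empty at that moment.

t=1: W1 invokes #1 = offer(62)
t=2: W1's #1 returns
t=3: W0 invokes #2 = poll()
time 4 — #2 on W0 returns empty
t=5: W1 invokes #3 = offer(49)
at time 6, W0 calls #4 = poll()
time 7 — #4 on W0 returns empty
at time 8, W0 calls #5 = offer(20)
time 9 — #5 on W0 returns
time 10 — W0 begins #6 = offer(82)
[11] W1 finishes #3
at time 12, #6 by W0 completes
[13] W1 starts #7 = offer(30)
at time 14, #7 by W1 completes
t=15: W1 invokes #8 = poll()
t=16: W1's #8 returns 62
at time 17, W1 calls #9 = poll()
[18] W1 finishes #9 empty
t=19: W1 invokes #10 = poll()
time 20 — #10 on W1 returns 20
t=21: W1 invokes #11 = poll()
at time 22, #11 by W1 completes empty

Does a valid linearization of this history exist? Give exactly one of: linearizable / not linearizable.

through event 3 a valid linearization exists; event 4 (#2 responding at time 4) ends that
one real-time candidate order over the 2 completed operations — the FIFO queue replay rejects it
for example #1, #2 fails at step 2: #2 poll() → empty is not legal there

not linearizable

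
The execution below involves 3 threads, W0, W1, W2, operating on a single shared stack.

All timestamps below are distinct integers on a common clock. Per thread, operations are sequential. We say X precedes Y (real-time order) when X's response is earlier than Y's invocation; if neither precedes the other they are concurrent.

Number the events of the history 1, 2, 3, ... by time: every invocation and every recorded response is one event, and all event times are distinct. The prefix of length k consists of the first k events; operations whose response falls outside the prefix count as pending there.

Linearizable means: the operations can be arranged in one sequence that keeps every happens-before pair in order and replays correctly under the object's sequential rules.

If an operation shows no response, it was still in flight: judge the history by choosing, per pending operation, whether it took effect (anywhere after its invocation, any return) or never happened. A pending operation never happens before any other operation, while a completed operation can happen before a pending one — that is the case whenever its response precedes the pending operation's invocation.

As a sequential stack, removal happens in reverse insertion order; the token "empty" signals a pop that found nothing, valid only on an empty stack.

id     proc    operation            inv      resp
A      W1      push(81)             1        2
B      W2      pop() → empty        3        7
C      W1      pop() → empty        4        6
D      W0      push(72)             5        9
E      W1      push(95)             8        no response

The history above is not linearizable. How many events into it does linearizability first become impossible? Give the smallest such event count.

7

events 1..6 are linearizable, e.g. via A, B, C:
after step 1 (A push(81)): stack <81>
after step 2 (B pop() (pending, included)): stack <>
after step 3 (C pop() → empty): stack <>
event 7 — B's response, time 7 — after it, nothing linearizes
completion choices over the 1 pending operation (D) were checked; none helps
sample order A, B, C (pending dropped) stalls at step 2 — B pop() → empty has no legal effect
sample order A, C, B (pending dropped) stalls at step 2 — C pop() → empty has no legal effect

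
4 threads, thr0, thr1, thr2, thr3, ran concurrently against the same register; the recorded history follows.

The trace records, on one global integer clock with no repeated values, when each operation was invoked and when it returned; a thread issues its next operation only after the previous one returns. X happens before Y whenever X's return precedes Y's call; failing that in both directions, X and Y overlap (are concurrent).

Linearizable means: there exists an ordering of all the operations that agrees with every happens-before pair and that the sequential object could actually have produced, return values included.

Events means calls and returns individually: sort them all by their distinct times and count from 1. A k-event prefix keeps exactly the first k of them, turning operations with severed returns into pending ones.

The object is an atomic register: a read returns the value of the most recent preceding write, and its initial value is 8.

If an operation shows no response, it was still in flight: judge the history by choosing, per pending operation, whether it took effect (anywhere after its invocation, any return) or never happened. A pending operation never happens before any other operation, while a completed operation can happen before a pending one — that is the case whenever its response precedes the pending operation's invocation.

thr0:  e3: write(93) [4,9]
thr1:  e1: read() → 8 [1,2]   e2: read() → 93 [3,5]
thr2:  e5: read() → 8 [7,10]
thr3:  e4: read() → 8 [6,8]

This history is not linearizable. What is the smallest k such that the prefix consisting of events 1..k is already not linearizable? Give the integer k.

events 1..7 are linearizable; a witness order is e1, e3, e2:
after step 1 (e1 read() → 8): value 8
after step 2 (e3 write(93) (pending, included)): value 93
after step 3 (e2 read() → 93): value 93
include event 8 — e4 responding at 8 — and every candidate order breaks
include/drop combinations of the 2 pending operations (e3, e5) were all tried; none helps
one such order, e1, e2, e4 (pending dropped), breaks at step 2 where e2 read() → 93 is illegal

8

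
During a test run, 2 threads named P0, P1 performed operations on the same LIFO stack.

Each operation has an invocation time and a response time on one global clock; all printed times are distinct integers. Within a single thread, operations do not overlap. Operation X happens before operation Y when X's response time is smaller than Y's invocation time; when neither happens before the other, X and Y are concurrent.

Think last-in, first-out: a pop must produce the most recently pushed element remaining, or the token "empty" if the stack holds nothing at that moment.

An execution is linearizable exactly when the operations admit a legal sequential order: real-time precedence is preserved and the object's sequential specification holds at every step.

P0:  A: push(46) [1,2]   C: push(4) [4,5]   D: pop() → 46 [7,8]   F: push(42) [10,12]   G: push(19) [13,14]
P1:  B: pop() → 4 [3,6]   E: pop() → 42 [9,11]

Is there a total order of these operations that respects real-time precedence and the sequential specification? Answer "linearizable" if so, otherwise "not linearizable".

linearizable

witness order: A, C, B, D, F, E, G
after step 1 (A push(46)): stack <46>
after step 2 (C push(4)): stack <46,4>
after step 3 (B pop() → 4): stack <46>
after step 4 (D pop() → 46): stack <>
after step 5 (F push(42)): stack <42>
after step 6 (E pop() → 42): stack <>
after step 7 (G push(19)): stack <19>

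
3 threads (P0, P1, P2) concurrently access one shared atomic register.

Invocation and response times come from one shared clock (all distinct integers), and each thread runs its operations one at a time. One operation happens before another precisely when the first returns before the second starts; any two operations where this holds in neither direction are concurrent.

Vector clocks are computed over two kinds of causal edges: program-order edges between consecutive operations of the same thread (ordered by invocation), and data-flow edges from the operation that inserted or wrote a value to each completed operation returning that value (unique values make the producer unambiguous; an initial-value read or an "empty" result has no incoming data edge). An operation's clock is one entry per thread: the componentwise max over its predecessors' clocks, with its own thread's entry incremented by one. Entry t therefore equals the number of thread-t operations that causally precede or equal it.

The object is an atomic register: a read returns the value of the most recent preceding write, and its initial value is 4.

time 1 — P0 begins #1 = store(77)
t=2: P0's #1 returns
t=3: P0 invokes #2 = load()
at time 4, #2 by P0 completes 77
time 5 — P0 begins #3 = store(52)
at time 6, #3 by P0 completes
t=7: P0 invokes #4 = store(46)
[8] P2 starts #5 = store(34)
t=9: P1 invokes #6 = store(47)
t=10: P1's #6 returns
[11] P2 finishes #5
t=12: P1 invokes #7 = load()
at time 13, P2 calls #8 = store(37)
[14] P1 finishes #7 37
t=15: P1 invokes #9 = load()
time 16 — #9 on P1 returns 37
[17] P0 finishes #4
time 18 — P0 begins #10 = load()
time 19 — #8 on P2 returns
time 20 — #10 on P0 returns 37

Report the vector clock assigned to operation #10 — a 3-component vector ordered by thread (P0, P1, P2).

#5 (invocation 8): nothing precedes it; P2's component alone gives (0, 0, 1)
#6 (invocation 9): nothing precedes it; P1's component alone gives (0, 1, 0)
#1 (invocation 1): nothing precedes it; P0's component alone gives (1, 0, 0)
merge at #8 (invoked 13): VC(#5)=(0, 0, 1), own-thread bump on P2 → (0, 0, 2)
merge at #2 (invoked 3): VC(#1)=(1, 0, 0), own-thread bump on P0 → (2, 0, 0)
merge at #3 (invoked 5): VC(#2)=(2, 0, 0), own-thread bump on P0 → (3, 0, 0)
merge at #7 (invoked 12): VC(#6)=(0, 1, 0), VC(#8)=(0, 0, 2), own-thread bump on P1 → (0, 2, 2)
merge at #4 (invoked 7): VC(#3)=(3, 0, 0), own-thread bump on P0 → (4, 0, 0)
merge at #9 (invoked 15): VC(#7)=(0, 2, 2), VC(#8)=(0, 0, 2), own-thread bump on P1 → (0, 3, 2)
merge at #10 (invoked 18): VC(#4)=(4, 0, 0), VC(#8)=(0, 0, 2), own-thread bump on P0 → (5, 0, 2)
target: VC(#10) = (5, 0, 2)

(5, 0, 2)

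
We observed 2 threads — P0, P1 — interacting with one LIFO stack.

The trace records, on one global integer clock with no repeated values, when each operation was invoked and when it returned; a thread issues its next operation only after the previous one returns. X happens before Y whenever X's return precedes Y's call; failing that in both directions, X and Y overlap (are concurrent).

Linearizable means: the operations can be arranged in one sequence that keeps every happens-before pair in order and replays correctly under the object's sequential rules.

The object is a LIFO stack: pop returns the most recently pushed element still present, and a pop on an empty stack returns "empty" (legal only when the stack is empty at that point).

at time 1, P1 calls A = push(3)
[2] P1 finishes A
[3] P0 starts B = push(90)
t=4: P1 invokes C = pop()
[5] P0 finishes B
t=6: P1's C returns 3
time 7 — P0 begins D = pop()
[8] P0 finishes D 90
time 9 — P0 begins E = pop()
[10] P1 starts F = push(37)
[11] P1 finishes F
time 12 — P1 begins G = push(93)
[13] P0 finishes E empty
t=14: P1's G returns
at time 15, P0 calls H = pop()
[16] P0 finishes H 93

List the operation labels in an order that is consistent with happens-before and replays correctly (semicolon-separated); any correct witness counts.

after step 1 (A push(3)): stack <3>
after step 2 (C pop() → 3): stack <>
after step 3 (B push(90)): stack <90>
after step 4 (D pop() → 90): stack <>
after step 5 (E pop() → empty): stack <>
after step 6 (F push(37)): stack <37>
after step 7 (G push(93)): stack <37,93>
after step 8 (H pop() → 93): stack <37>

A; C; B; D; E; F; G; H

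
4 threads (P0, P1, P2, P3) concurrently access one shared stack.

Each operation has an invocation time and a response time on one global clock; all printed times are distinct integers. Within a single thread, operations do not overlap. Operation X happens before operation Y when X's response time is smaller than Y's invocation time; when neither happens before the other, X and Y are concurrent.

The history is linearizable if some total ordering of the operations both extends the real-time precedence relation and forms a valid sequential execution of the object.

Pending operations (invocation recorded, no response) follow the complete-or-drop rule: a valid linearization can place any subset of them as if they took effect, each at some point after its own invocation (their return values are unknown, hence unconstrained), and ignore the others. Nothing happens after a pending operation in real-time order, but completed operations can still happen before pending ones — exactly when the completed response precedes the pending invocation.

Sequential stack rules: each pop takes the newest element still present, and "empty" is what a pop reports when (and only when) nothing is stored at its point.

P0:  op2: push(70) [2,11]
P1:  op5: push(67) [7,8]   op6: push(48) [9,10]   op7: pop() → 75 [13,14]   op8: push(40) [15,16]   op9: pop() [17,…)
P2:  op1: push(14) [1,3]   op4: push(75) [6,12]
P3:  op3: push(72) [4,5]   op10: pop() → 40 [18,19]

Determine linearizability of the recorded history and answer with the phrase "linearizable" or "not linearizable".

one valid linearization: op1, op2, op3, op5, op6, op4, op7, op8, op10
step 1: op1 push(14) — stack <14>
step 2: op2 push(70) — stack <14,70>
step 3: op3 push(72) — stack <14,70,72>
step 4: op5 push(67) — stack <14,70,72,67>
step 5: op6 push(48) — stack <14,70,72,67,48>
step 6: op4 push(75) — stack <14,70,72,67,48,75>
step 7: op7 pop() → 75 — stack <14,70,72,67,48>
step 8: op8 push(40) — stack <14,70,72,67,48,40>
step 9: op10 pop() → 40 — stack <14,70,72,67,48>

linearizable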